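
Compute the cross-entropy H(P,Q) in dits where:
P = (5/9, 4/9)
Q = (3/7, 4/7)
0.3124 dits

Cross-entropy: H(P,Q) = -Σ p(x) log q(x)

Alternatively: H(P,Q) = H(P) + D_KL(P||Q)
H(P) = 0.2983 dits
D_KL(P||Q) = 0.0141 dits

H(P,Q) = 0.2983 + 0.0141 = 0.3124 dits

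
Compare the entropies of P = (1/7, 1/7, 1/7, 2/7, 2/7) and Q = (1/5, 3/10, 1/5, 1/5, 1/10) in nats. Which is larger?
Q

Computing entropies in nats:
H(P) = 1.5498
H(Q) = 1.5571

Distribution Q has higher entropy.

Intuition: The distribution closer to uniform (more spread out) has higher entropy.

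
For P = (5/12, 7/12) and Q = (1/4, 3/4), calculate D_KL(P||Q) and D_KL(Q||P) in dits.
D_KL(P||Q) = 0.0288, D_KL(Q||P) = 0.0264

KL divergence is not symmetric: D_KL(P||Q) ≠ D_KL(Q||P) in general.

D_KL(P||Q) = 0.0288 dits
D_KL(Q||P) = 0.0264 dits

No, they are not equal!

This asymmetry is why KL divergence is not a true distance metric.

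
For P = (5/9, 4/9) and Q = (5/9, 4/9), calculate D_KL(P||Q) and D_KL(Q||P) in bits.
D_KL(P||Q) = 0.0000, D_KL(Q||P) = 0.0000

KL divergence is not symmetric: D_KL(P||Q) ≠ D_KL(Q||P) in general.

D_KL(P||Q) = 0.0000 bits
D_KL(Q||P) = 0.0000 bits

In this case they happen to be equal (to 4 decimal places).

This asymmetry is why KL divergence is not a true distance metric.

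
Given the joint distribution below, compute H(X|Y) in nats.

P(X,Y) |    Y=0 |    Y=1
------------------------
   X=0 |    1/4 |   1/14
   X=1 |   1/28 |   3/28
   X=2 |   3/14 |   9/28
0.8952 nats

Using the chain rule: H(X|Y) = H(X,Y) - H(Y)

First, compute H(X,Y) = 1.5883 nats

Marginal P(Y) = (1/2, 1/2)
H(Y) = 0.6931 nats

H(X|Y) = H(X,Y) - H(Y) = 1.5883 - 0.6931 = 0.8952 nats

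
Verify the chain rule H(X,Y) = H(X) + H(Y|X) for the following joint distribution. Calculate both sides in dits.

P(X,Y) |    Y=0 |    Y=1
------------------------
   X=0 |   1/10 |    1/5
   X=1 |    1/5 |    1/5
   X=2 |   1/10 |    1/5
H(X,Y) = 0.7592, H(X) = 0.4729, H(Y|X) = 0.2863 (all in dits)

Chain rule: H(X,Y) = H(X) + H(Y|X)

Left side — joint entropy directly:
H(X,Y) = -Σ p(x,y) log p(x,y) = 0.7592 dits

Right side — compute H(Y|X) from the conditional distributions:
P(X) = (3/10, 2/5, 3/10), so H(X) = 0.4729 dits
H(Y|X) = Σ_x P(X=x) · H(Y|X=x):
  P(Y|X=0) = (1/3, 2/3), H(Y|X=0) = 0.2764, weight P(X=0) = 3/10
  P(Y|X=1) = (1/2, 1/2), H(Y|X=1) = 0.3010, weight P(X=1) = 2/5
  P(Y|X=2) = (1/3, 2/3), H(Y|X=2) = 0.2764, weight P(X=2) = 3/10
H(Y|X) = 0.2863 dits

H(X) + H(Y|X) = 0.4729 + 0.2863 = 0.7592 dits

Both sides equal 0.7592 dits. ✓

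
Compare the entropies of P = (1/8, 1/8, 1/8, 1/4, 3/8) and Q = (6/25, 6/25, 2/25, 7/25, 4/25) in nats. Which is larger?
Q

Computing entropies in nats:
H(P) = 1.4942
H(Q) = 1.5367

Distribution Q has higher entropy.

Intuition: The distribution closer to uniform (more spread out) has higher entropy.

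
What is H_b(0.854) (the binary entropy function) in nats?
0.4157 nats

The binary entropy function is:
H(p) = -p log(p) - (1-p) log(1-p)

H(0.854) = -0.854 × log_e(0.854) - 0.146 × log_e(0.146)
H(0.854) = 0.4157 nats

Note: Binary entropy is maximized at p=0.5 (H=1 bit) and minimized at p=0 or p=1 (H=0).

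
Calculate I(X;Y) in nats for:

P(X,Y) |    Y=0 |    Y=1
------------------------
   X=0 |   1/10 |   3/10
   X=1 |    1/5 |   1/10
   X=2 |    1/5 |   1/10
0.0863 nats

Mutual information: I(X;Y) = H(X) + H(Y) - H(X,Y)

Marginals:
P(X) = (2/5, 3/10, 3/10), H(X) = 1.0889 nats
P(Y) = (1/2, 1/2), H(Y) = 0.6931 nats

Joint entropy: H(X,Y) = 1.6957 nats

I(X;Y) = 1.0889 + 0.6931 - 1.6957 = 0.0863 nats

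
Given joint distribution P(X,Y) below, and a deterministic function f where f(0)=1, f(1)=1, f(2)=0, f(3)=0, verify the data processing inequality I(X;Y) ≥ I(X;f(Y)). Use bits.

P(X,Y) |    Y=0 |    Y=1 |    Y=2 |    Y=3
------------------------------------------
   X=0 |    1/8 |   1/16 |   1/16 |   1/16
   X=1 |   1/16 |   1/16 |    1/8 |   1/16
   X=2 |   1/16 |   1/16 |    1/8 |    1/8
I(X;Y) = 0.0567, I(X;f(Y)) = 0.0375, inequality holds: 0.0567 ≥ 0.0375

Data Processing Inequality: For any Markov chain X → Y → Z, we have I(X;Y) ≥ I(X;Z).

Here Z = f(Y) is a deterministic function of Y, forming X → Y → Z.

Original I(X;Y) = 0.0567 bits

After applying f:
P(X,Z) where Z=f(Y):
- P(X,Z=0) = P(X,Y=2) + P(X,Y=3)
- P(X,Z=1) = P(X,Y=0) + P(X,Y=1)

I(X;Z) = I(X;f(Y)) = 0.0375 bits

Verification: 0.0567 ≥ 0.0375 ✓

Information cannot be created by processing; the function f can only lose information about X.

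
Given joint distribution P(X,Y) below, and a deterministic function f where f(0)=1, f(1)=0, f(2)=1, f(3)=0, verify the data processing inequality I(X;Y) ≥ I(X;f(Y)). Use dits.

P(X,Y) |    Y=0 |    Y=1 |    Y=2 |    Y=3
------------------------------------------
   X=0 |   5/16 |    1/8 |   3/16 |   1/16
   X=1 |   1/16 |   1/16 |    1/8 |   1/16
I(X;Y) = 0.0156, I(X;f(Y)) = 0.0034, inequality holds: 0.0156 ≥ 0.0034

Data Processing Inequality: For any Markov chain X → Y → Z, we have I(X;Y) ≥ I(X;Z).

Here Z = f(Y) is a deterministic function of Y, forming X → Y → Z.

Original I(X;Y) = 0.0156 dits

After applying f:
P(X,Z) where Z=f(Y):
- P(X,Z=0) = P(X,Y=1) + P(X,Y=3)
- P(X,Z=1) = P(X,Y=0) + P(X,Y=2)

I(X;Z) = I(X;f(Y)) = 0.0034 dits

Verification: 0.0156 ≥ 0.0034 ✓

Information cannot be created by processing; the function f can only lose information about X.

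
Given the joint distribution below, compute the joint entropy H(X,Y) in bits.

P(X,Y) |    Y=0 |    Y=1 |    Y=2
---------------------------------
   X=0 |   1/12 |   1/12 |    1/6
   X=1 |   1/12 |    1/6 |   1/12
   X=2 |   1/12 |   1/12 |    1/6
3.0850 bits

Joint entropy is H(X,Y) = -Σ_{x,y} p(x,y) log p(x,y).

Summing over all non-zero entries:
H(X,Y) = -[1/12·log_2(1/12) + 1/12·log_2(1/12) + 1/6·log_2(1/6) + 1/12·log_2(1/12) + 1/6·log_2(1/6) + 1/12·log_2(1/12) + 1/12·log_2(1/12) + 1/12·log_2(1/12) + 1/6·log_2(1/6)]
H(X,Y) = 3.0850 bits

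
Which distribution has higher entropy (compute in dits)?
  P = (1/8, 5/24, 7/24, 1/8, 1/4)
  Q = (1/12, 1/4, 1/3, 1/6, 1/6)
P

Computing entropies in dits:
H(P) = 0.6743
H(Q) = 0.6589

Distribution P has higher entropy.

Intuition: The distribution closer to uniform (more spread out) has higher entropy.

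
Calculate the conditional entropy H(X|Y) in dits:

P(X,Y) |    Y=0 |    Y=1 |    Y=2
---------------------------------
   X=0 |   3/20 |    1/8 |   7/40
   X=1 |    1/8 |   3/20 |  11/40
0.2952 dits

Using the chain rule: H(X|Y) = H(X,Y) - H(Y)

First, compute H(X,Y) = 0.7596 dits

Marginal P(Y) = (11/40, 11/40, 9/20)
H(Y) = 0.4644 dits

H(X|Y) = H(X,Y) - H(Y) = 0.7596 - 0.4644 = 0.2952 dits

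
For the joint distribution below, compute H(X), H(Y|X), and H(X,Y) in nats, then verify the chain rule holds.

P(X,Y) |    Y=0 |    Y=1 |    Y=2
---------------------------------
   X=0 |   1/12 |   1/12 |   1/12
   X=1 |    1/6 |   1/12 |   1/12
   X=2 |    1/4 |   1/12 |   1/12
H(X,Y) = 2.0947, H(X) = 1.0776, H(Y|X) = 1.0172 (all in nats)

Chain rule: H(X,Y) = H(X) + H(Y|X)

Left side — joint entropy directly:
H(X,Y) = -Σ p(x,y) log p(x,y) = 2.0947 nats

Right side — compute H(Y|X) from the conditional distributions:
P(X) = (1/4, 1/3, 5/12), so H(X) = 1.0776 nats
H(Y|X) = Σ_x P(X=x) · H(Y|X=x):
  P(Y|X=0) = (1/3, 1/3, 1/3), H(Y|X=0) = 1.0986, weight P(X=0) = 1/4
  P(Y|X=1) = (1/2, 1/4, 1/4), H(Y|X=1) = 1.0397, weight P(X=1) = 1/3
  P(Y|X=2) = (3/5, 1/5, 1/5), H(Y|X=2) = 0.9503, weight P(X=2) = 5/12
H(Y|X) = 1.0172 nats

H(X) + H(Y|X) = 1.0776 + 1.0172 = 2.0947 nats

Both sides equal 2.0947 nats. ✓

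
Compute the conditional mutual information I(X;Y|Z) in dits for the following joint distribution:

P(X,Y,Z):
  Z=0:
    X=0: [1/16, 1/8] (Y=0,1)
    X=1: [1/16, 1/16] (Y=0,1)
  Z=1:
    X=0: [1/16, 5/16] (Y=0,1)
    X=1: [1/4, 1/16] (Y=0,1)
0.0663 dits

Conditional mutual information: I(X;Y|Z) = H(X|Z) + H(Y|Z) - H(X,Y|Z)

H(Z) = 0.2697
H(X,Z) = 0.5668 → H(X|Z) = 0.2971
H(Y,Z) = 0.5668 → H(Y|Z) = 0.2971
H(X,Y,Z) = 0.7975 → H(X,Y|Z) = 0.5278

I(X;Y|Z) = 0.2971 + 0.2971 - 0.5278 = 0.0663 dits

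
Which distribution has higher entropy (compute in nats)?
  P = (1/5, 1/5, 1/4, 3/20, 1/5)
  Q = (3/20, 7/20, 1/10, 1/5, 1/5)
P

Computing entropies in nats:
H(P) = 1.5968
H(Q) = 1.5260

Distribution P has higher entropy.

Intuition: The distribution closer to uniform (more spread out) has higher entropy.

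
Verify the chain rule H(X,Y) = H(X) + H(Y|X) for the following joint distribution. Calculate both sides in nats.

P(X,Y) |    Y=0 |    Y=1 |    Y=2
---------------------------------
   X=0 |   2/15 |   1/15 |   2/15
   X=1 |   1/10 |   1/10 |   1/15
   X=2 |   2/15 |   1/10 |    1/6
H(X,Y) = 2.1564, H(X) = 1.0852, H(Y|X) = 1.0712 (all in nats)

Chain rule: H(X,Y) = H(X) + H(Y|X)

Left side — joint entropy directly:
H(X,Y) = -Σ p(x,y) log p(x,y) = 2.1564 nats

Right side — compute H(Y|X) from the conditional distributions:
P(X) = (1/3, 4/15, 2/5), so H(X) = 1.0852 nats
H(Y|X) = Σ_x P(X=x) · H(Y|X=x):
  P(Y|X=0) = (2/5, 1/5, 2/5), H(Y|X=0) = 1.0549, weight P(X=0) = 1/3
  P(Y|X=1) = (3/8, 3/8, 1/4), H(Y|X=1) = 1.0822, weight P(X=1) = 4/15
  P(Y|X=2) = (1/3, 1/4, 5/12), H(Y|X=2) = 1.0776, weight P(X=2) = 2/5
H(Y|X) = 1.0712 nats

H(X) + H(Y|X) = 1.0852 + 1.0712 = 2.1564 nats

Both sides equal 2.1564 nats. ✓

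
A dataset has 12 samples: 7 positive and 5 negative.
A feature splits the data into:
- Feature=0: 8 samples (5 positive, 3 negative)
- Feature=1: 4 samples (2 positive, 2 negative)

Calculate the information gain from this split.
0.0102 bits

Information Gain = H(Y) - H(Y|Feature)

Before split:
P(positive) = 7/12 = 0.5833
H(Y) = 0.9799 bits

After split:
Feature=0: H = 0.9544 bits (weight = 8/12)
Feature=1: H = 1.0000 bits (weight = 4/12)
H(Y|Feature) = (8/12)×0.9544 + (4/12)×1.0000 = 0.9696 bits

Information Gain = 0.9799 - 0.9696 = 0.0102 bits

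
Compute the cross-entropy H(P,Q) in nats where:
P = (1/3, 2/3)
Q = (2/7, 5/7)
0.6419 nats

Cross-entropy: H(P,Q) = -Σ p(x) log q(x)

Alternatively: H(P,Q) = H(P) + D_KL(P||Q)
H(P) = 0.6365 nats
D_KL(P||Q) = 0.0054 nats

H(P,Q) = 0.6365 + 0.0054 = 0.6419 nats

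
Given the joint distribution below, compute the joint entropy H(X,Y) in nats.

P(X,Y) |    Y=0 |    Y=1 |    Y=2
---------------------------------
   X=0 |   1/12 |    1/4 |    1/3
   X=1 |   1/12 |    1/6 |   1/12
1.6326 nats

Joint entropy is H(X,Y) = -Σ_{x,y} p(x,y) log p(x,y).

Summing over all non-zero entries:
H(X,Y) = -[1/12·log_e(1/12) + 1/4·log_e(1/4) + 1/3·log_e(1/3) + 1/12·log_e(1/12) + 1/6·log_e(1/6) + 1/12·log_e(1/12)]
H(X,Y) = 1.6326 nats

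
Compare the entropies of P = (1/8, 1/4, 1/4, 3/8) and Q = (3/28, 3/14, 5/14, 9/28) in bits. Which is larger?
P

Computing entropies in bits:
H(P) = 1.9056
H(Q) = 1.8783

Distribution P has higher entropy.

Intuition: The distribution closer to uniform (more spread out) has higher entropy.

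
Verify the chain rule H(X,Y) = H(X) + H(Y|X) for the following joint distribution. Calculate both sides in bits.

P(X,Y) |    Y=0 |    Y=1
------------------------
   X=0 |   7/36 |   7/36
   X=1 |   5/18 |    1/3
H(X,Y) = 1.9604, H(X) = 0.9641, H(Y|X) = 0.9964 (all in bits)

Chain rule: H(X,Y) = H(X) + H(Y|X)

Left side — joint entropy directly:
H(X,Y) = -Σ p(x,y) log p(x,y) = 1.9604 bits

Right side — compute H(Y|X) from the conditional distributions:
P(X) = (7/18, 11/18), so H(X) = 0.9641 bits
H(Y|X) = Σ_x P(X=x) · H(Y|X=x):
  P(Y|X=0) = (1/2, 1/2), H(Y|X=0) = 1.0000, weight P(X=0) = 7/18
  P(Y|X=1) = (5/11, 6/11), H(Y|X=1) = 0.9940, weight P(X=1) = 11/18
H(Y|X) = 0.9964 bits

H(X) + H(Y|X) = 0.9641 + 0.9964 = 1.9604 bits

Both sides equal 1.9604 bits. ✓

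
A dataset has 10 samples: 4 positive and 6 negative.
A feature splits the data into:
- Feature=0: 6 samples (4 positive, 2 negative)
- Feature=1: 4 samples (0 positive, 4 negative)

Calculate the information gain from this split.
0.4200 bits

Information Gain = H(Y) - H(Y|Feature)

Before split:
P(positive) = 4/10 = 0.4000
H(Y) = 0.9710 bits

After split:
Feature=0: H = 0.9183 bits (weight = 6/10)
Feature=1: H = 0.0000 bits (weight = 4/10)
H(Y|Feature) = (6/10)×0.9183 + (4/10)×0.0000 = 0.5510 bits

Information Gain = 0.9710 - 0.5510 = 0.4200 bits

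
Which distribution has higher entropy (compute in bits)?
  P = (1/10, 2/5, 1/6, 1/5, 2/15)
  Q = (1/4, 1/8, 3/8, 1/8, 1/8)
Q

Computing entropies in bits:
H(P) = 2.1438
H(Q) = 2.1556

Distribution Q has higher entropy.

Intuition: The distribution closer to uniform (more spread out) has higher entropy.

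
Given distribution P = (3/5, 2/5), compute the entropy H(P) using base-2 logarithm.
0.9710 bits

Shannon entropy is H(X) = -Σ p(x) log p(x).

For P = (3/5, 2/5):
H = -3/5 × log_2(3/5) -2/5 × log_2(2/5)
H = 0.9710 bits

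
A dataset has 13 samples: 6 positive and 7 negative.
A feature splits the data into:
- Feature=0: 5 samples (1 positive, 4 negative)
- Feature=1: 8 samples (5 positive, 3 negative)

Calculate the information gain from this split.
0.1307 bits

Information Gain = H(Y) - H(Y|Feature)

Before split:
P(positive) = 6/13 = 0.4615
H(Y) = 0.9957 bits

After split:
Feature=0: H = 0.7219 bits (weight = 5/13)
Feature=1: H = 0.9544 bits (weight = 8/13)
H(Y|Feature) = (5/13)×0.7219 + (8/13)×0.9544 = 0.8650 bits

Information Gain = 0.9957 - 0.8650 = 0.1307 bits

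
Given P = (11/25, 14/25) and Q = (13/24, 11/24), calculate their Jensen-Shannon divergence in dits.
0.0022 dits

Jensen-Shannon divergence is:
JSD(P||Q) = 0.5 × D_KL(P||M) + 0.5 × D_KL(Q||M)
where M = 0.5 × (P + Q) is the mixture distribution.

M = 0.5 × (11/25, 14/25) + 0.5 × (13/24, 11/24) = (0.490833, 0.509167)

D_KL(P||M) = 0.0023 dits
D_KL(Q||M) = 0.0022 dits

JSD(P||Q) = 0.5 × 0.0023 + 0.5 × 0.0022 = 0.0022 dits

Unlike KL divergence, JSD is symmetric and bounded: 0 ≤ JSD ≤ log(2).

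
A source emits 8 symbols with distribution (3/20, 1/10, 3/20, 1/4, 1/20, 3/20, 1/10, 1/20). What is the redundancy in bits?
0.1718 bits

Redundancy measures how far a source is from maximum entropy:
R = H_max - H(X)

Maximum entropy for 8 symbols: H_max = log_2(8) = 3.0000 bits
Actual entropy: H(X) = 2.8282 bits
Redundancy: R = 3.0000 - 2.8282 = 0.1718 bits

This redundancy represents potential for compression: the source could be compressed by 0.1718 bits per symbol.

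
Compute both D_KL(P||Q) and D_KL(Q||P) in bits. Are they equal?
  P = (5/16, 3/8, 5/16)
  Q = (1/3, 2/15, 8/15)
D_KL(P||Q) = 0.2894, D_KL(Q||P) = 0.2434

KL divergence is not symmetric: D_KL(P||Q) ≠ D_KL(Q||P) in general.

D_KL(P||Q) = 0.2894 bits
D_KL(Q||P) = 0.2434 bits

No, they are not equal!

This asymmetry is why KL divergence is not a true distance metric.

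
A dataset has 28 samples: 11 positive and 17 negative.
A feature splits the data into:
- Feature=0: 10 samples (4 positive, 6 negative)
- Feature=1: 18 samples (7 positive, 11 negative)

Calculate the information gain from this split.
0.0001 bits

Information Gain = H(Y) - H(Y|Feature)

Before split:
P(positive) = 11/28 = 0.3929
H(Y) = 0.9666 bits

After split:
Feature=0: H = 0.9710 bits (weight = 10/28)
Feature=1: H = 0.9641 bits (weight = 18/28)
H(Y|Feature) = (10/28)×0.9710 + (18/28)×0.9641 = 0.9665 bits

Information Gain = 0.9666 - 0.9665 = 0.0001 bits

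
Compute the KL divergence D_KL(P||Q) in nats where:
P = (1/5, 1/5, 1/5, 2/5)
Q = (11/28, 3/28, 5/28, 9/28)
0.0999 nats

KL divergence: D_KL(P||Q) = Σ p(x) log(p(x)/q(x))

Computing term by term:
  x=0: 1/5 × log_e[(1/5)/(11/28)] = 1/5 × -0.6751 = -0.1350
  x=1: 1/5 × log_e[(1/5)/(3/28)] = 1/5 × 0.6242 = 0.1248
  x=2: 1/5 × log_e[(1/5)/(5/28)] = 1/5 × 0.1133 = 0.0227
  x=3: 2/5 × log_e[(2/5)/(9/28)] = 2/5 × 0.2187 = 0.0875

D_KL(P||Q) = 0.0999 nats

Note: KL divergence is always non-negative and equals 0 iff P = Q.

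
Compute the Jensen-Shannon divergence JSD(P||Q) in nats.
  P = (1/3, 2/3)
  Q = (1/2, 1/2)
0.0144 nats

Jensen-Shannon divergence is:
JSD(P||Q) = 0.5 × D_KL(P||M) + 0.5 × D_KL(Q||M)
where M = 0.5 × (P + Q) is the mixture distribution.

M = 0.5 × (1/3, 2/3) + 0.5 × (1/2, 1/2) = (5/12, 7/12)

D_KL(P||M) = 0.0146 nats
D_KL(Q||M) = 0.0141 nats

JSD(P||Q) = 0.5 × 0.0146 + 0.5 × 0.0141 = 0.0144 nats

Unlike KL divergence, JSD is symmetric and bounded: 0 ≤ JSD ≤ log(2).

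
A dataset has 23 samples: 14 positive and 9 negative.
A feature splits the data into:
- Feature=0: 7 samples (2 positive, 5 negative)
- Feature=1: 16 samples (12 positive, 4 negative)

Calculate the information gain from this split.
0.1386 bits

Information Gain = H(Y) - H(Y|Feature)

Before split:
P(positive) = 14/23 = 0.6087
H(Y) = 0.9656 bits

After split:
Feature=0: H = 0.8631 bits (weight = 7/23)
Feature=1: H = 0.8113 bits (weight = 16/23)
H(Y|Feature) = (7/23)×0.8631 + (16/23)×0.8113 = 0.8271 bits

Information Gain = 0.9656 - 0.8271 = 0.1386 bits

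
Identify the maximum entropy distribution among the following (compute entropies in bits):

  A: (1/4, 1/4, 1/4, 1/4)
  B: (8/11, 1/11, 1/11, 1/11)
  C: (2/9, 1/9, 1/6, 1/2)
A

For a discrete distribution over n outcomes, entropy is maximized by the uniform distribution.

Computing entropies:
H(A) = 2.0000 bits
H(B) = 1.2776 bits
H(C) = 1.7652 bits

The uniform distribution (where all probabilities equal 1/4) achieves the maximum entropy of log_2(4) = 2.0000 bits.

Distribution A has the highest entropy.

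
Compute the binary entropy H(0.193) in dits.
0.2130 dits

The binary entropy function is:
H(p) = -p log(p) - (1-p) log(1-p)

H(0.193) = -0.193 × log_10(0.193) - 0.807 × log_10(0.807)
H(0.193) = 0.2130 dits

Note: Binary entropy is maximized at p=0.5 (H=1 bit) and minimized at p=0 or p=1 (H=0).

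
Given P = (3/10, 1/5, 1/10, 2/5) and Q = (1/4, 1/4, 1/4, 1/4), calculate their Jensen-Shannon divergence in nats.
0.0279 nats

Jensen-Shannon divergence is:
JSD(P||Q) = 0.5 × D_KL(P||M) + 0.5 × D_KL(Q||M)
where M = 0.5 × (P + Q) is the mixture distribution.

M = 0.5 × (3/10, 1/5, 1/10, 2/5) + 0.5 × (1/4, 1/4, 1/4, 1/4) = (11/40, 9/40, 7/40, 13/40)

D_KL(P||M) = 0.0296 nats
D_KL(Q||M) = 0.0261 nats

JSD(P||Q) = 0.5 × 0.0296 + 0.5 × 0.0261 = 0.0279 nats

Unlike KL divergence, JSD is symmetric and bounded: 0 ≤ JSD ≤ log(2).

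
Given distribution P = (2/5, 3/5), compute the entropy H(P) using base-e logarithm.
0.6730 nats

Shannon entropy is H(X) = -Σ p(x) log p(x).

For P = (2/5, 3/5):
H = -2/5 × log_e(2/5) -3/5 × log_e(3/5)
H = 0.6730 nats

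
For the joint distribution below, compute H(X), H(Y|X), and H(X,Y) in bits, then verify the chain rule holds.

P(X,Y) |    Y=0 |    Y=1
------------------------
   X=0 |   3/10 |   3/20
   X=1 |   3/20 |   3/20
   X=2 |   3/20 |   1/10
H(X,Y) = 2.4955, H(X) = 1.5395, H(Y|X) = 0.9560 (all in bits)

Chain rule: H(X,Y) = H(X) + H(Y|X)

Left side — joint entropy directly:
H(X,Y) = -Σ p(x,y) log p(x,y) = 2.4955 bits

Right side — compute H(Y|X) from the conditional distributions:
P(X) = (9/20, 3/10, 1/4), so H(X) = 1.5395 bits
H(Y|X) = Σ_x P(X=x) · H(Y|X=x):
  P(Y|X=0) = (2/3, 1/3), H(Y|X=0) = 0.9183, weight P(X=0) = 9/20
  P(Y|X=1) = (1/2, 1/2), H(Y|X=1) = 1.0000, weight P(X=1) = 3/10
  P(Y|X=2) = (3/5, 2/5), H(Y|X=2) = 0.9710, weight P(X=2) = 1/4
H(Y|X) = 0.9560 bits

H(X) + H(Y|X) = 1.5395 + 0.9560 = 2.4955 bits

Both sides equal 2.4955 bits. ✓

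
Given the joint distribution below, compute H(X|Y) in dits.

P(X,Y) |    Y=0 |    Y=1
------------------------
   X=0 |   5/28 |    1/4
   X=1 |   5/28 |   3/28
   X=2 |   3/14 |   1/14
0.4503 dits

Using the chain rule: H(X|Y) = H(X,Y) - H(Y)

First, compute H(X,Y) = 0.7469 dits

Marginal P(Y) = (4/7, 3/7)
H(Y) = 0.2966 dits

H(X|Y) = H(X,Y) - H(Y) = 0.7469 - 0.2966 = 0.4503 dits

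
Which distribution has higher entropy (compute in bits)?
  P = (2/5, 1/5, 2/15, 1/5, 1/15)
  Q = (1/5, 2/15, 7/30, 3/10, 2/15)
Q

Computing entropies in bits:
H(P) = 2.1056
H(Q) = 2.2505

Distribution Q has higher entropy.

Intuition: The distribution closer to uniform (more spread out) has higher entropy.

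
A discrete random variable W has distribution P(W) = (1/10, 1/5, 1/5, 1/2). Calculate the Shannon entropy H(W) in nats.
1.2206 nats

Shannon entropy is H(X) = -Σ p(x) log p(x).

For P = (1/10, 1/5, 1/5, 1/2):
H = -1/10 × log_e(1/10) -1/5 × log_e(1/5) -1/5 × log_e(1/5) -1/2 × log_e(1/2)
H = 1.2206 nats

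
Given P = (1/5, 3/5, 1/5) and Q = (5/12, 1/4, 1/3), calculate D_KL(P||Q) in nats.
0.2763 nats

KL divergence: D_KL(P||Q) = Σ p(x) log(p(x)/q(x))

Computing term by term:
  x=0: 1/5 × log_e[(1/5)/(5/12)] = 1/5 × -0.7340 = -0.1468
  x=1: 3/5 × log_e[(3/5)/(1/4)] = 3/5 × 0.8755 = 0.5253
  x=2: 1/5 × log_e[(1/5)/(1/3)] = 1/5 × -0.5108 = -0.1022

D_KL(P||Q) = 0.2763 nats

Note: KL divergence is always non-negative and equals 0 iff P = Q.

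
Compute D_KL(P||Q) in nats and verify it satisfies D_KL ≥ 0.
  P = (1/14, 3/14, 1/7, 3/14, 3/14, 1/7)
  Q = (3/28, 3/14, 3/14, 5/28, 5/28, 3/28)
0.0323 nats

KL divergence satisfies the Gibbs inequality: D_KL(P||Q) ≥ 0 for all distributions P, Q.

D_KL(P||Q) = Σ p(x) log(p(x)/q(x))
Term by term:
  x=0: 1/14 × log_e[(1/14)/(3/28)] = -0.0290
  x=1: 3/14 × log_e[(3/14)/(3/14)] = 0.0000
  x=2: 1/7 × log_e[(1/7)/(3/14)] = -0.0579
  x=3: 3/14 × log_e[(3/14)/(5/28)] = 0.0391
  x=4: 3/14 × log_e[(3/14)/(5/28)] = 0.0391
  x=5: 1/7 × log_e[(1/7)/(3/28)] = 0.0411
D_KL(P||Q) = 0.0323 nats

D_KL(P||Q) = 0.0323 ≥ 0 ✓

This non-negativity is a fundamental property: relative entropy cannot be negative because it measures how different Q is from P.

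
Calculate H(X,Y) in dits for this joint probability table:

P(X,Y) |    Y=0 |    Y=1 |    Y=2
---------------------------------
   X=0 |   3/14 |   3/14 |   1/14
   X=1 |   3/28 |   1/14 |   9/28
0.7128 dits

Joint entropy is H(X,Y) = -Σ_{x,y} p(x,y) log p(x,y).

Summing over all non-zero entries:
H(X,Y) = -[3/14·log_10(3/14) + 3/14·log_10(3/14) + 1/14·log_10(1/14) + 3/28·log_10(3/28) + 1/14·log_10(1/14) + 9/28·log_10(9/28)]
H(X,Y) = 0.7128 dits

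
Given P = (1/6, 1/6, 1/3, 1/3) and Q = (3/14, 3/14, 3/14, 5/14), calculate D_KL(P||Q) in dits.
0.0176 dits

KL divergence: D_KL(P||Q) = Σ p(x) log(p(x)/q(x))

Computing term by term:
  x=0: 1/6 × log_10[(1/6)/(3/14)] = 1/6 × -0.1091 = -0.0182
  x=1: 1/6 × log_10[(1/6)/(3/14)] = 1/6 × -0.1091 = -0.0182
  x=2: 1/3 × log_10[(1/3)/(3/14)] = 1/3 × 0.1919 = 0.0640
  x=3: 1/3 × log_10[(1/3)/(5/14)] = 1/3 × -0.0300 = -0.0100

D_KL(P||Q) = 0.0176 dits

Note: KL divergence is always non-negative and equals 0 iff P = Q.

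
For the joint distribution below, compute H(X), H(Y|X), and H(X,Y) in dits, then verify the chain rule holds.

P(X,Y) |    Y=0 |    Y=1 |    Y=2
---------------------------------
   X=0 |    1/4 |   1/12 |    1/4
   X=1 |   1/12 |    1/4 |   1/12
H(X,Y) = 0.7213, H(X) = 0.2950, H(Y|X) = 0.4264 (all in dits)

Chain rule: H(X,Y) = H(X) + H(Y|X)

Left side — joint entropy directly:
H(X,Y) = -Σ p(x,y) log p(x,y) = 0.7213 dits

Right side — compute H(Y|X) from the conditional distributions:
P(X) = (7/12, 5/12), so H(X) = 0.2950 dits
H(Y|X) = Σ_x P(X=x) · H(Y|X=x):
  P(Y|X=0) = (3/7, 1/7, 3/7), H(Y|X=0) = 0.4361, weight P(X=0) = 7/12
  P(Y|X=1) = (1/5, 3/5, 1/5), H(Y|X=1) = 0.4127, weight P(X=1) = 5/12
H(Y|X) = 0.4264 dits

H(X) + H(Y|X) = 0.2950 + 0.4264 = 0.7213 dits

Both sides equal 0.7213 dits. ✓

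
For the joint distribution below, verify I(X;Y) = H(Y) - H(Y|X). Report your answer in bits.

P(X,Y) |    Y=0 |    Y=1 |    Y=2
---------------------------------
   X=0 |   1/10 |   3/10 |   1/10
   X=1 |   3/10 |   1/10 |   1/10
I(X;Y) = 0.1510 bits

Mutual information has multiple equivalent forms:
- I(X;Y) = H(X) - H(X|Y)
- I(X;Y) = H(Y) - H(Y|X)
- I(X;Y) = H(X) + H(Y) - H(X,Y)

Computing all quantities:
H(X) = 1.0000, H(Y) = 1.5219, H(X,Y) = 2.3710
H(X|Y) = 0.8490, H(Y|X) = 1.3710

Verification:
H(X) - H(X|Y) = 1.0000 - 0.8490 = 0.1510
H(Y) - H(Y|X) = 1.5219 - 1.3710 = 0.1510
H(X) + H(Y) - H(X,Y) = 1.0000 + 1.5219 - 2.3710 = 0.1510

All forms give I(X;Y) = 0.1510 bits. ✓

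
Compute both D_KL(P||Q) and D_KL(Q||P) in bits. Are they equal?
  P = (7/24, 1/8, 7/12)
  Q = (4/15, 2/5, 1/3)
D_KL(P||Q) = 0.2989, D_KL(Q||P) = 0.3676

KL divergence is not symmetric: D_KL(P||Q) ≠ D_KL(Q||P) in general.

D_KL(P||Q) = 0.2989 bits
D_KL(Q||P) = 0.3676 bits

No, they are not equal!

This asymmetry is why KL divergence is not a true distance metric.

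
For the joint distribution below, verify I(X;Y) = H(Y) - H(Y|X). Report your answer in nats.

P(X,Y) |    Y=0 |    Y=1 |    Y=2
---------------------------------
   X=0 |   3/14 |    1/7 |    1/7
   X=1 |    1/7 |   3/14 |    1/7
I(X;Y) = 0.0144 nats

Mutual information has multiple equivalent forms:
- I(X;Y) = H(X) - H(X|Y)
- I(X;Y) = H(Y) - H(Y|X)
- I(X;Y) = H(X) + H(Y) - H(X,Y)

Computing all quantities:
H(X) = 0.6931, H(Y) = 1.0934, H(X,Y) = 1.7721
H(X|Y) = 0.6788, H(Y|X) = 1.0790

Verification:
H(X) - H(X|Y) = 0.6931 - 0.6788 = 0.0144
H(Y) - H(Y|X) = 1.0934 - 1.0790 = 0.0144
H(X) + H(Y) - H(X,Y) = 0.6931 + 1.0934 - 1.7721 = 0.0144

All forms give I(X;Y) = 0.0144 nats. ✓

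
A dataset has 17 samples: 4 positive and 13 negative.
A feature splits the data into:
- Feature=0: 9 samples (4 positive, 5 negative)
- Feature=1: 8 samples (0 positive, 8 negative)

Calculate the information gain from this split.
0.2624 bits

Information Gain = H(Y) - H(Y|Feature)

Before split:
P(positive) = 4/17 = 0.2353
H(Y) = 0.7871 bits

After split:
Feature=0: H = 0.9911 bits (weight = 9/17)
Feature=1: H = 0.0000 bits (weight = 8/17)
H(Y|Feature) = (9/17)×0.9911 + (8/17)×0.0000 = 0.5247 bits

Information Gain = 0.7871 - 0.5247 = 0.2624 bits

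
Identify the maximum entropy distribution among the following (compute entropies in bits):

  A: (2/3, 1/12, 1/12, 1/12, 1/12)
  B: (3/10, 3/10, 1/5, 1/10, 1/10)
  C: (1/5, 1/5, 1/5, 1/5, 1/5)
C

For a discrete distribution over n outcomes, entropy is maximized by the uniform distribution.

Computing entropies:
H(A) = 1.5850 bits
H(B) = 2.1710 bits
H(C) = 2.3219 bits

The uniform distribution (where all probabilities equal 1/5) achieves the maximum entropy of log_2(5) = 2.3219 bits.

Distribution C has the highest entropy.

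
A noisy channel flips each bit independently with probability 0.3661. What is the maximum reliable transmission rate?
0.0524 bits

For a binary symmetric channel (BSC) with error probability p:
Capacity C = 1 - H(p) bits per symbol

where H(p) = -p log₂(p) - (1-p) log₂(1-p) is the binary entropy function.

H(0.3661) = 0.9476 bits
C = 1 - 0.9476 = 0.0524 bits per symbol

This means we can reliably transmit up to 0.0524 bits of information per channel use.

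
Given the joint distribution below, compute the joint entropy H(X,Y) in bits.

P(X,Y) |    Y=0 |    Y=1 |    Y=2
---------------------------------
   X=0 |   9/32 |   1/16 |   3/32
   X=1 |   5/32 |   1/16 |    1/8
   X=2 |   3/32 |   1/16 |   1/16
2.9485 bits

Joint entropy is H(X,Y) = -Σ_{x,y} p(x,y) log p(x,y).

Summing over all non-zero entries:
H(X,Y) = -[9/32·log_2(9/32) + 1/16·log_2(1/16) + 3/32·log_2(3/32) + 5/32·log_2(5/32) + 1/16·log_2(1/16) + 1/8·log_2(1/8) + 3/32·log_2(3/32) + 1/16·log_2(1/16) + 1/16·log_2(1/16)]
H(X,Y) = 2.9485 bits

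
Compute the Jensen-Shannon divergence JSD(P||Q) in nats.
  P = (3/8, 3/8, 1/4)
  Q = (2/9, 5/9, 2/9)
0.0191 nats

Jensen-Shannon divergence is:
JSD(P||Q) = 0.5 × D_KL(P||M) + 0.5 × D_KL(Q||M)
where M = 0.5 × (P + Q) is the mixture distribution.

M = 0.5 × (3/8, 3/8, 1/4) + 0.5 × (2/9, 5/9, 2/9) = (0.298611, 0.465278, 0.236111)

D_KL(P||M) = 0.0188 nats
D_KL(Q||M) = 0.0194 nats

JSD(P||Q) = 0.5 × 0.0188 + 0.5 × 0.0194 = 0.0191 nats

Unlike KL divergence, JSD is symmetric and bounded: 0 ≤ JSD ≤ log(2).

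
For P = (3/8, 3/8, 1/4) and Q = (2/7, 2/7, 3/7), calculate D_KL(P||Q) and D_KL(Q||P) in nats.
D_KL(P||Q) = 0.0692, D_KL(Q||P) = 0.0756

KL divergence is not symmetric: D_KL(P||Q) ≠ D_KL(Q||P) in general.

D_KL(P||Q) = 0.0692 nats
D_KL(Q||P) = 0.0756 nats

No, they are not equal!

This asymmetry is why KL divergence is not a true distance metric.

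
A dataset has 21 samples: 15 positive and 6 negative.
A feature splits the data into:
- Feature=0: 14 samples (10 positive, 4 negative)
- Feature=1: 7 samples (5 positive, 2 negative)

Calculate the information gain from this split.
0.0000 bits

Information Gain = H(Y) - H(Y|Feature)

Before split:
P(positive) = 15/21 = 0.7143
H(Y) = 0.8631 bits

After split:
Feature=0: H = 0.8631 bits (weight = 14/21)
Feature=1: H = 0.8631 bits (weight = 7/21)
H(Y|Feature) = (14/21)×0.8631 + (7/21)×0.8631 = 0.8631 bits

Information Gain = 0.8631 - 0.8631 = 0.0000 bits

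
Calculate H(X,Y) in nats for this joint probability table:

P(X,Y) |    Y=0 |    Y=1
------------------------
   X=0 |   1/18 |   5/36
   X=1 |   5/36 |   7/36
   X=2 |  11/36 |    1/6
1.6883 nats

Joint entropy is H(X,Y) = -Σ_{x,y} p(x,y) log p(x,y).

Summing over all non-zero entries:
H(X,Y) = -[1/18·log_e(1/18) + 5/36·log_e(5/36) + 5/36·log_e(5/36) + 7/36·log_e(7/36) + 11/36·log_e(11/36) + 1/6·log_e(1/6)]
H(X,Y) = 1.6883 nats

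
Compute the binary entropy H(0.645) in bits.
0.9385 bits

The binary entropy function is:
H(p) = -p log(p) - (1-p) log(1-p)

H(0.645) = -0.645 × log_2(0.645) - 0.355 × log_2(0.355)
H(0.645) = 0.9385 bits

Note: Binary entropy is maximized at p=0.5 (H=1 bit) and minimized at p=0 or p=1 (H=0).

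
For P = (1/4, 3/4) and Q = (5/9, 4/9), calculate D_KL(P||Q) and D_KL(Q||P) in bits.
D_KL(P||Q) = 0.2782, D_KL(Q||P) = 0.3045

KL divergence is not symmetric: D_KL(P||Q) ≠ D_KL(Q||P) in general.

D_KL(P||Q) = 0.2782 bits
D_KL(Q||P) = 0.3045 bits

No, they are not equal!

This asymmetry is why KL divergence is not a true distance metric.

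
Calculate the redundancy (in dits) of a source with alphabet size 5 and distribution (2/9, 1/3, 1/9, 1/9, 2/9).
0.0376 dits

Redundancy measures how far a source is from maximum entropy:
R = H_max - H(X)

Maximum entropy for 5 symbols: H_max = log_10(5) = 0.6990 dits
Actual entropy: H(X) = 0.6614 dits
Redundancy: R = 0.6990 - 0.6614 = 0.0376 dits

This redundancy represents potential for compression: the source could be compressed by 0.0376 dits per symbol.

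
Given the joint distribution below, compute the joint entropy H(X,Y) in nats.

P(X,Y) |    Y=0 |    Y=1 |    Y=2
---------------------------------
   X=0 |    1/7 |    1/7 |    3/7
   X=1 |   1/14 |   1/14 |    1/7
1.5741 nats

Joint entropy is H(X,Y) = -Σ_{x,y} p(x,y) log p(x,y).

Summing over all non-zero entries:
H(X,Y) = -[1/7·log_e(1/7) + 1/7·log_e(1/7) + 3/7·log_e(3/7) + 1/14·log_e(1/14) + 1/14·log_e(1/14) + 1/7·log_e(1/7)]
H(X,Y) = 1.5741 nats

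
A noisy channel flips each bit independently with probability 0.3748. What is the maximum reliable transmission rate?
0.0457 bits

For a binary symmetric channel (BSC) with error probability p:
Capacity C = 1 - H(p) bits per symbol

where H(p) = -p log₂(p) - (1-p) log₂(1-p) is the binary entropy function.

H(0.3748) = 0.9543 bits
C = 1 - 0.9543 = 0.0457 bits per symbol

This means we can reliably transmit up to 0.0457 bits of information per channel use.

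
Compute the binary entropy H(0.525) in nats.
0.6919 nats

The binary entropy function is:
H(p) = -p log(p) - (1-p) log(1-p)

H(0.525) = -0.525 × log_e(0.525) - 0.475 × log_e(0.475)
H(0.525) = 0.6919 nats

Note: Binary entropy is maximized at p=0.5 (H=1 bit) and minimized at p=0 or p=1 (H=0).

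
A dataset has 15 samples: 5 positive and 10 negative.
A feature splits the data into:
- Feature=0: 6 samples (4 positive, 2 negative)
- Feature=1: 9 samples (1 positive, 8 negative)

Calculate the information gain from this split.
0.2490 bits

Information Gain = H(Y) - H(Y|Feature)

Before split:
P(positive) = 5/15 = 0.3333
H(Y) = 0.9183 bits

After split:
Feature=0: H = 0.9183 bits (weight = 6/15)
Feature=1: H = 0.5033 bits (weight = 9/15)
H(Y|Feature) = (6/15)×0.9183 + (9/15)×0.5033 = 0.6693 bits

Information Gain = 0.9183 - 0.6693 = 0.2490 bits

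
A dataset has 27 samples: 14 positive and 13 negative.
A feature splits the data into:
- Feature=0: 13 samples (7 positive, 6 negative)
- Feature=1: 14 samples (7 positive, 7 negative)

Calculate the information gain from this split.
0.0011 bits

Information Gain = H(Y) - H(Y|Feature)

Before split:
P(positive) = 14/27 = 0.5185
H(Y) = 0.9990 bits

After split:
Feature=0: H = 0.9957 bits (weight = 13/27)
Feature=1: H = 1.0000 bits (weight = 14/27)
H(Y|Feature) = (13/27)×0.9957 + (14/27)×1.0000 = 0.9979 bits

Information Gain = 0.9990 - 0.9979 = 0.0011 bits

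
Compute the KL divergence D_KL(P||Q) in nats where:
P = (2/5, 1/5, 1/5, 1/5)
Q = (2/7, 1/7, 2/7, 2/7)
0.0592 nats

KL divergence: D_KL(P||Q) = Σ p(x) log(p(x)/q(x))

Computing term by term:
  x=0: 2/5 × log_e[(2/5)/(2/7)] = 2/5 × 0.3365 = 0.1346
  x=1: 1/5 × log_e[(1/5)/(1/7)] = 1/5 × 0.3365 = 0.0673
  x=2: 1/5 × log_e[(1/5)/(2/7)] = 1/5 × -0.3567 = -0.0713
  x=3: 1/5 × log_e[(1/5)/(2/7)] = 1/5 × -0.3567 = -0.0713

D_KL(P||Q) = 0.0592 nats

Note: KL divergence is always non-negative and equals 0 iff P = Q.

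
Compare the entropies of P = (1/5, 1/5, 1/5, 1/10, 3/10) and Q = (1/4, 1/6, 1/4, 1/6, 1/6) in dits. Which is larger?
Q

Computing entropies in dits:
H(P) = 0.6762
H(Q) = 0.6901

Distribution Q has higher entropy.

Intuition: The distribution closer to uniform (more spread out) has higher entropy.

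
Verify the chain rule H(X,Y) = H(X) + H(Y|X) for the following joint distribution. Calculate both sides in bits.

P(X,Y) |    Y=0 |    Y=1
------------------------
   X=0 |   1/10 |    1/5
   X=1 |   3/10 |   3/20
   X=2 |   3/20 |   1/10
H(X,Y) = 2.4710, H(X) = 1.5395, H(Y|X) = 0.9315 (all in bits)

Chain rule: H(X,Y) = H(X) + H(Y|X)

Left side — joint entropy directly:
H(X,Y) = -Σ p(x,y) log p(x,y) = 2.4710 bits

Right side — compute H(Y|X) from the conditional distributions:
P(X) = (3/10, 9/20, 1/4), so H(X) = 1.5395 bits
H(Y|X) = Σ_x P(X=x) · H(Y|X=x):
  P(Y|X=0) = (1/3, 2/3), H(Y|X=0) = 0.9183, weight P(X=0) = 3/10
  P(Y|X=1) = (2/3, 1/3), H(Y|X=1) = 0.9183, weight P(X=1) = 9/20
  P(Y|X=2) = (3/5, 2/5), H(Y|X=2) = 0.9710, weight P(X=2) = 1/4
H(Y|X) = 0.9315 bits

H(X) + H(Y|X) = 1.5395 + 0.9315 = 2.4710 bits

Both sides equal 2.4710 bits. ✓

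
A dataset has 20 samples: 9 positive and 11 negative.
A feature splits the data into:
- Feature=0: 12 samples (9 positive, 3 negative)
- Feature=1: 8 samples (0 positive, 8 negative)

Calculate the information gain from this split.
0.5060 bits

Information Gain = H(Y) - H(Y|Feature)

Before split:
P(positive) = 9/20 = 0.4500
H(Y) = 0.9928 bits

After split:
Feature=0: H = 0.8113 bits (weight = 12/20)
Feature=1: H = 0.0000 bits (weight = 8/20)
H(Y|Feature) = (12/20)×0.8113 + (8/20)×0.0000 = 0.4868 bits

Information Gain = 0.9928 - 0.4868 = 0.5060 bits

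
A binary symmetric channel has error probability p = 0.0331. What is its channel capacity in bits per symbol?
0.7903 bits

For a binary symmetric channel (BSC) with error probability p:
Capacity C = 1 - H(p) bits per symbol

where H(p) = -p log₂(p) - (1-p) log₂(1-p) is the binary entropy function.

H(0.0331) = 0.2097 bits
C = 1 - 0.2097 = 0.7903 bits per symbol

This means we can reliably transmit up to 0.7903 bits of information per channel use.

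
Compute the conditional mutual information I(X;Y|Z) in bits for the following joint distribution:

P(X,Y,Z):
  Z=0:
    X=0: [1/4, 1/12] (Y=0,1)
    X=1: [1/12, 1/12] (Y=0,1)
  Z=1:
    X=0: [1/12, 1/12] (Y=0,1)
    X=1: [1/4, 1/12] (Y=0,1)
0.0441 bits

Conditional mutual information: I(X;Y|Z) = H(X|Z) + H(Y|Z) - H(X,Y|Z)

H(Z) = 1.0000
H(X,Z) = 1.9183 → H(X|Z) = 0.9183
H(Y,Z) = 1.9183 → H(Y|Z) = 0.9183
H(X,Y,Z) = 2.7925 → H(X,Y|Z) = 1.7925

I(X;Y|Z) = 0.9183 + 0.9183 - 1.7925 = 0.0441 bits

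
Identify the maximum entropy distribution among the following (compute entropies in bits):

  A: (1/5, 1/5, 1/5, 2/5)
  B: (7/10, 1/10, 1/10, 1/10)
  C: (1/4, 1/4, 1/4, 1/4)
C

For a discrete distribution over n outcomes, entropy is maximized by the uniform distribution.

Computing entropies:
H(A) = 1.9219 bits
H(B) = 1.3568 bits
H(C) = 2.0000 bits

The uniform distribution (where all probabilities equal 1/4) achieves the maximum entropy of log_2(4) = 2.0000 bits.

Distribution C has the highest entropy.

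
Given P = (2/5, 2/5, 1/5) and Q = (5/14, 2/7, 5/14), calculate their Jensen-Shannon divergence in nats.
0.0166 nats

Jensen-Shannon divergence is:
JSD(P||Q) = 0.5 × D_KL(P||M) + 0.5 × D_KL(Q||M)
where M = 0.5 × (P + Q) is the mixture distribution.

M = 0.5 × (2/5, 2/5, 1/5) + 0.5 × (5/14, 2/7, 5/14) = (0.378571, 12/35, 0.278571)

D_KL(P||M) = 0.0174 nats
D_KL(Q||M) = 0.0158 nats

JSD(P||Q) = 0.5 × 0.0174 + 0.5 × 0.0158 = 0.0166 nats

Unlike KL divergence, JSD is symmetric and bounded: 0 ≤ JSD ≤ log(2).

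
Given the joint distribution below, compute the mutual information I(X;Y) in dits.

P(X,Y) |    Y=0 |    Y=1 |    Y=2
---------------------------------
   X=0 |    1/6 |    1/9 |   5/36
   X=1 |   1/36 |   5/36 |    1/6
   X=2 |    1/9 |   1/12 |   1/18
0.0316 dits

Mutual information: I(X;Y) = H(X) + H(Y) - H(X,Y)

Marginals:
P(X) = (5/12, 1/3, 1/4), H(X) = 0.4680 dits
P(Y) = (11/36, 1/3, 13/36), H(Y) = 0.4761 dits

Joint entropy: H(X,Y) = 0.9125 dits

I(X;Y) = 0.4680 + 0.4761 - 0.9125 = 0.0316 dits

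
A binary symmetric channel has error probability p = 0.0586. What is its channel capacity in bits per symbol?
0.6781 bits

For a binary symmetric channel (BSC) with error probability p:
Capacity C = 1 - H(p) bits per symbol

where H(p) = -p log₂(p) - (1-p) log₂(1-p) is the binary entropy function.

H(0.0586) = 0.3219 bits
C = 1 - 0.3219 = 0.6781 bits per symbol

This means we can reliably transmit up to 0.6781 bits of information per channel use.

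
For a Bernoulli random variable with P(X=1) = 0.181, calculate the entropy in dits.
0.2054 dits

The binary entropy function is:
H(p) = -p log(p) - (1-p) log(1-p)

H(0.181) = -0.181 × log_10(0.181) - 0.819 × log_10(0.819)
H(0.181) = 0.2054 dits

Note: Binary entropy is maximized at p=0.5 (H=1 bit) and minimized at p=0 or p=1 (H=0).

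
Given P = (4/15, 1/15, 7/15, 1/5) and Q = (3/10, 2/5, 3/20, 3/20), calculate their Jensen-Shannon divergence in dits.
0.0482 dits

Jensen-Shannon divergence is:
JSD(P||Q) = 0.5 × D_KL(P||M) + 0.5 × D_KL(Q||M)
where M = 0.5 × (P + Q) is the mixture distribution.

M = 0.5 × (4/15, 1/15, 7/15, 1/5) + 0.5 × (3/10, 2/5, 3/20, 3/20) = (0.283333, 7/30, 0.308333, 7/40)

D_KL(P||M) = 0.0523 dits
D_KL(Q||M) = 0.0441 dits

JSD(P||Q) = 0.5 × 0.0523 + 0.5 × 0.0441 = 0.0482 dits

Unlike KL divergence, JSD is symmetric and bounded: 0 ≤ JSD ≤ log(2).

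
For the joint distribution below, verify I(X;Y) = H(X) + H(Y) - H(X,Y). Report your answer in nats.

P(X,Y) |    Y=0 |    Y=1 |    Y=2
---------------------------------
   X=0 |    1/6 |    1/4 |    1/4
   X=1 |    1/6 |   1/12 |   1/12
I(X;Y) = 0.0306 nats

Mutual information has multiple equivalent forms:
- I(X;Y) = H(X) - H(X|Y)
- I(X;Y) = H(Y) - H(Y|X)
- I(X;Y) = H(X) + H(Y) - H(X,Y)

Computing all quantities:
H(X) = 0.6365, H(Y) = 1.0986, H(X,Y) = 1.7046
H(X|Y) = 0.6059, H(Y|X) = 1.0680

Verification:
H(X) - H(X|Y) = 0.6365 - 0.6059 = 0.0306
H(Y) - H(Y|X) = 1.0986 - 1.0680 = 0.0306
H(X) + H(Y) - H(X,Y) = 0.6365 + 1.0986 - 1.7046 = 0.0306

All forms give I(X;Y) = 0.0306 nats. ✓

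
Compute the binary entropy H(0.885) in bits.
0.5148 bits

The binary entropy function is:
H(p) = -p log(p) - (1-p) log(1-p)

H(0.885) = -0.885 × log_2(0.885) - 0.115 × log_2(0.115)
H(0.885) = 0.5148 bits

Note: Binary entropy is maximized at p=0.5 (H=1 bit) and minimized at p=0 or p=1 (H=0).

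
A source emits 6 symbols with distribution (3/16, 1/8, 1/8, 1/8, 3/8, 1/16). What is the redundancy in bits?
0.2265 bits

Redundancy measures how far a source is from maximum entropy:
R = H_max - H(X)

Maximum entropy for 6 symbols: H_max = log_2(6) = 2.5850 bits
Actual entropy: H(X) = 2.3585 bits
Redundancy: R = 2.5850 - 2.3585 = 0.2265 bits

This redundancy represents potential for compression: the source could be compressed by 0.2265 bits per symbol.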